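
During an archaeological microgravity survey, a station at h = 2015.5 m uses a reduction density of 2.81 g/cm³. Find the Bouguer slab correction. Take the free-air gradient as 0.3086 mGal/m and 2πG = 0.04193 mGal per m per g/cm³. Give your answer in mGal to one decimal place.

237.5

Bouguer slab correction = 0.04193 × 2.81 × 2015.5 = 237.5 mGal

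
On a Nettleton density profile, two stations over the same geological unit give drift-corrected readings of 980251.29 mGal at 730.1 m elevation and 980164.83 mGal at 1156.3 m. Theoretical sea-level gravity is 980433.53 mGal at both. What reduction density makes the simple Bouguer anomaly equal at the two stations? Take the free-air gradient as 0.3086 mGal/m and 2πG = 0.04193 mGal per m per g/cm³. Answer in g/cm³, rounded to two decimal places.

2.52

Δg_obs = 980164.83 − 980251.29 = -86.46 mGal over Δh = 1156.3 − 730.1 = 426.2 m
Equal Bouguer anomalies ⇒ Δg_obs + (0.3086 − 0.04193ρ)·Δh = 0
0.3086 − 0.04193ρ = −Δg_obs/Δh = 0.20286
ρ = (0.3086 − 0.20286) / 0.04193 = 2.52 g/cm³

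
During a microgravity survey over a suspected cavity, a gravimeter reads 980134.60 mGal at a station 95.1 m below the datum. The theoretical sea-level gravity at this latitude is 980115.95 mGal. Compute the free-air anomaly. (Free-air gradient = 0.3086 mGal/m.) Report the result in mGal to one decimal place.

Free-air correction = 0.3086 × -95.1 = -29.35 mGal
Free-air anomaly = 980134.60 − 980115.95 + (-29.35) = -10.70 mGal

-10.7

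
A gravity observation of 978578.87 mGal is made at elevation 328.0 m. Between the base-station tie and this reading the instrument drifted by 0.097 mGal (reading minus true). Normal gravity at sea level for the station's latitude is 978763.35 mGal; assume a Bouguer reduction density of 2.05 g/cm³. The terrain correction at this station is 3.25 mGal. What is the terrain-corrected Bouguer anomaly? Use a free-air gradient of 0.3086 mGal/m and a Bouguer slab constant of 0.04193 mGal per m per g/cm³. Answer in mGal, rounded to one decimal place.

Drift-corrected reading = 978578.87 − (0.097) = 978578.773 mGal
Free-air correction = 0.3086 × 328.0 = 101.22 mGal
Free-air anomaly = 978578.773 − 978763.35 + (101.22) = -83.357 mGal
Bouguer slab correction = 0.04193 × 2.05 × 328.0 = 28.19 mGal
Simple Bouguer anomaly = -83.357 − (28.19) = -111.547 mGal
Complete Bouguer anomaly = -111.547 + 3.25 = -108.297 mGal

-108.3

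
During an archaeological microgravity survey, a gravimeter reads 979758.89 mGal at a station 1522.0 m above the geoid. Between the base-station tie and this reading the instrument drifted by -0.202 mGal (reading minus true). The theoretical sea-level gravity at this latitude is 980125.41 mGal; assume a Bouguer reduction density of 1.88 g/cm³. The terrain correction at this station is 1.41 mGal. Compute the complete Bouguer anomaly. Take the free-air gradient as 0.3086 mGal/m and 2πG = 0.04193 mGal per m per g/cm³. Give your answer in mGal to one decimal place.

-15.2

Drift-corrected reading = 979758.89 − (-0.202) = 979759.092 mGal
Free-air correction = 0.3086 × 1522.0 = 469.69 mGal
Free-air anomaly = 979759.092 − 980125.41 + (469.69) = 103.372 mGal
Bouguer slab correction = 0.04193 × 1.88 × 1522.0 = 119.98 mGal
Simple Bouguer anomaly = 103.372 − (119.98) = -16.608 mGal
Complete Bouguer anomaly = -16.608 + 1.41 = -15.198 mGal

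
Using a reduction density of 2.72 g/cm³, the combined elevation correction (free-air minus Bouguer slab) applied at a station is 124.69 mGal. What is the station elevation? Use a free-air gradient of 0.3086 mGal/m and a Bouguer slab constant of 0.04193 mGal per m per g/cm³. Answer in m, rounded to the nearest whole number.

641

Combined gradient = 0.3086 − 0.04193 × 2.72 = 0.1945504 mGal/m
h = 124.69 / 0.1945504 = 640.91 m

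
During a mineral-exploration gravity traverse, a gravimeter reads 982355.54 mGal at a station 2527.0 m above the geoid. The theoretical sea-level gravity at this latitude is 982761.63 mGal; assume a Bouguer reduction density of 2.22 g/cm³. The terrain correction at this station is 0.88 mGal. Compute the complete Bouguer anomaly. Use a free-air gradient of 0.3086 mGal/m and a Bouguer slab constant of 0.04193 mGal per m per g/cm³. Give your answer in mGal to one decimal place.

139.4

Free-air correction = 0.3086 × 2527.0 = 779.83 mGal
Free-air anomaly = 982355.54 − 982761.63 + (779.83) = 373.74 mGal
Bouguer slab correction = 0.04193 × 2.22 × 2527.0 = 235.22 mGal
Simple Bouguer anomaly = 373.74 − (235.22) = 138.52 mGal
Complete Bouguer anomaly = 138.52 + 0.88 = 139.40 mGal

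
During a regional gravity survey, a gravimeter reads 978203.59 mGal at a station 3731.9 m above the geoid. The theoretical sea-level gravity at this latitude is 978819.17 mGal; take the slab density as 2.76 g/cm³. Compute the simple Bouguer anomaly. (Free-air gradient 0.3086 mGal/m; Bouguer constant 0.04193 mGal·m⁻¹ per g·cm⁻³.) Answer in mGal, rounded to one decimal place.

104.2

Free-air correction = 0.3086 × 3731.9 = 1151.66 mGal
Free-air anomaly = 978203.59 − 978819.17 + (1151.66) = 536.08 mGal
Bouguer slab correction = 0.04193 × 2.76 × 3731.9 = 431.88 mGal
Simple Bouguer anomaly = 536.08 − (431.88) = 104.20 mGal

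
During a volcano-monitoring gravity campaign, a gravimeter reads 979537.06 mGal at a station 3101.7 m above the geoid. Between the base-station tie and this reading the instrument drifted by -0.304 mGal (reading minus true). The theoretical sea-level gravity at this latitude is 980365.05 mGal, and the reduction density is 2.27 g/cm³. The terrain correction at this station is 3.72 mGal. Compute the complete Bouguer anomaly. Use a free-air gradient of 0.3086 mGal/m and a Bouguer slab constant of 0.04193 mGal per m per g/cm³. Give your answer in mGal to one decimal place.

-162.0

Drift-corrected reading = 979537.06 − (-0.304) = 979537.364 mGal
Free-air correction = 0.3086 × 3101.7 = 957.18 mGal
Free-air anomaly = 979537.364 − 980365.05 + (957.18) = 129.494 mGal
Bouguer slab correction = 0.04193 × 2.27 × 3101.7 = 295.22 mGal
Simple Bouguer anomaly = 129.494 − (295.22) = -165.726 mGal
Complete Bouguer anomaly = -165.726 + 3.72 = -162.006 mGal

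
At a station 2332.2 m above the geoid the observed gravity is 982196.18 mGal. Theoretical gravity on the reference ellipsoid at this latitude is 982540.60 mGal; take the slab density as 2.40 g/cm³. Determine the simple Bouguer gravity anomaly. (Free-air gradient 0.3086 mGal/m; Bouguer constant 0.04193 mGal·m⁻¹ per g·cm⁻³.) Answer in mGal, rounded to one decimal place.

140.6

Free-air correction = 0.3086 × 2332.2 = 719.72 mGal
Free-air anomaly = 982196.18 − 982540.60 + (719.72) = 375.30 mGal
Bouguer slab correction = 0.04193 × 2.40 × 2332.2 = 234.69 mGal
Simple Bouguer anomaly = 375.30 − (234.69) = 140.61 mGal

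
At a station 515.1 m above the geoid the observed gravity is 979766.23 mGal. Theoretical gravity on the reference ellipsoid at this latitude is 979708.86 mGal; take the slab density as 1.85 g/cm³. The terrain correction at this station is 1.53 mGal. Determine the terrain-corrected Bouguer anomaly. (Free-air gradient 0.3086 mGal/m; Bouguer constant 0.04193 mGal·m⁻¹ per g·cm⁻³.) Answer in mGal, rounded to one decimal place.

Free-air correction = 0.3086 × 515.1 = 158.96 mGal
Free-air anomaly = 979766.23 − 979708.86 + (158.96) = 216.33 mGal
Bouguer slab correction = 0.04193 × 1.85 × 515.1 = 39.96 mGal
Simple Bouguer anomaly = 216.33 − (39.96) = 176.37 mGal
Complete Bouguer anomaly = 176.37 + 1.53 = 177.90 mGal

177.9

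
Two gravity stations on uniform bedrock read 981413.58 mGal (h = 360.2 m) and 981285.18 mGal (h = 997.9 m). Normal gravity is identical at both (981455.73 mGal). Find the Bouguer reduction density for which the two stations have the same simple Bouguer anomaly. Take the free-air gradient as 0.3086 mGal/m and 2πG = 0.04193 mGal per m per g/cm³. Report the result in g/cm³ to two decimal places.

2.56

Δg_obs = 981285.18 − 981413.58 = -128.40 mGal over Δh = 997.9 − 360.2 = 637.7 m
Equal Bouguer anomalies ⇒ Δg_obs + (0.3086 − 0.04193ρ)·Δh = 0
0.3086 − 0.04193ρ = −Δg_obs/Δh = 0.20135
ρ = (0.3086 − 0.20135) / 0.04193 = 2.56 g/cm³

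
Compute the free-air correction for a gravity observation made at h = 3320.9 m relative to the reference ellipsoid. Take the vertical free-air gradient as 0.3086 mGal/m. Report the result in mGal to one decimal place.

1024.8

Free-air correction = 0.3086 × 3320.9 = 1024.8 mGal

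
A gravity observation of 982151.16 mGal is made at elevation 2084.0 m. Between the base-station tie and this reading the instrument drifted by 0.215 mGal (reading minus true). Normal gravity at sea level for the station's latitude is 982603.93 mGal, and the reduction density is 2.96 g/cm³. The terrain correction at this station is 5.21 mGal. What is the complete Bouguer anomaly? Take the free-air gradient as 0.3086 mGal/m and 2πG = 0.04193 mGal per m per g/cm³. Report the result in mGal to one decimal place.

Drift-corrected reading = 982151.16 − (0.215) = 982150.945 mGal
Free-air correction = 0.3086 × 2084.0 = 643.12 mGal
Free-air anomaly = 982150.945 − 982603.93 + (643.12) = 190.135 mGal
Bouguer slab correction = 0.04193 × 2.96 × 2084.0 = 258.65 mGal
Simple Bouguer anomaly = 190.135 − (258.65) = -68.515 mGal
Complete Bouguer anomaly = -68.515 + 5.21 = -63.305 mGal

-63.3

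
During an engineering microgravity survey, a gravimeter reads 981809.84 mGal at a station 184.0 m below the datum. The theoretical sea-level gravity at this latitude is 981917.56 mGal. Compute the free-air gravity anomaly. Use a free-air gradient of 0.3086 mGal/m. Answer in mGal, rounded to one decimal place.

-164.5

Free-air correction = 0.3086 × -184.0 = -56.78 mGal
Free-air anomaly = 981809.84 − 981917.56 + (-56.78) = -164.50 mGal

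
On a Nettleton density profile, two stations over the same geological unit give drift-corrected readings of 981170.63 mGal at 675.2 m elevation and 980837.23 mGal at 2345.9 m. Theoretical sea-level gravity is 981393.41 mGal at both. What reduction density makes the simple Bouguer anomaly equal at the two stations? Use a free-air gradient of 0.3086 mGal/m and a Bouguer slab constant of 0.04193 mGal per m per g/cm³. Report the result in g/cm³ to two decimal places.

Δg_obs = 980837.23 − 981170.63 = -333.40 mGal over Δh = 2345.9 − 675.2 = 1670.7 m
Equal Bouguer anomalies ⇒ Δg_obs + (0.3086 − 0.04193ρ)·Δh = 0
0.3086 − 0.04193ρ = −Δg_obs/Δh = 0.19956
ρ = (0.3086 − 0.19956) / 0.04193 = 2.60 g/cm³

2.60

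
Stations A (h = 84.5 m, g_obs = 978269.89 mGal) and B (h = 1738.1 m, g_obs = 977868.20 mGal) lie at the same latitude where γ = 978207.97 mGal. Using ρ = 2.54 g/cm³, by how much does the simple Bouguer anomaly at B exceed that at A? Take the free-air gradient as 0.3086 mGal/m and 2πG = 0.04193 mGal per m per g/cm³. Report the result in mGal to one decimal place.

Δg_SB(A) = 978269.89 − 978207.97 + 0.3086×84.5 − 0.04193×2.54×84.5 = 79.00 mGal
Δg_SB(B) = 977868.20 − 978207.97 + 0.3086×1738.1 − 0.04193×2.54×1738.1 = 11.50 mGal
Difference = 11.50 − (79.00) = -67.50 mGal

-67.5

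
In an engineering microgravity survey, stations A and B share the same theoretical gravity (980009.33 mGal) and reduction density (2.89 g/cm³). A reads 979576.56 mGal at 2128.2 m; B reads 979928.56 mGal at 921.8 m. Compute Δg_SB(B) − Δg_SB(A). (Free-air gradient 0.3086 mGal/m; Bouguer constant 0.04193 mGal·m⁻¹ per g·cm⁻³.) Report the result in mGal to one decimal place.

Δg_SB(A) = 979576.56 − 980009.33 + 0.3086×2128.2 − 0.04193×2.89×2128.2 = -33.90 mGal
Δg_SB(B) = 979928.56 − 980009.33 + 0.3086×921.8 − 0.04193×2.89×921.8 = 92.00 mGal
Difference = 92.00 − (-33.90) = 125.90 mGal

125.9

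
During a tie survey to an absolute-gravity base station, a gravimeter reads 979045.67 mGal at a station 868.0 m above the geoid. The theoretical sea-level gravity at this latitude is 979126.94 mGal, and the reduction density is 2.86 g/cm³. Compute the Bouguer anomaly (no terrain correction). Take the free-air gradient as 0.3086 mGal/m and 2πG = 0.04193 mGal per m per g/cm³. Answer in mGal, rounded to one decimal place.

82.5

Free-air correction = 0.3086 × 868.0 = 267.86 mGal
Free-air anomaly = 979045.67 − 979126.94 + (267.86) = 186.59 mGal
Bouguer slab correction = 0.04193 × 2.86 × 868.0 = 104.09 mGal
Simple Bouguer anomaly = 186.59 − (104.09) = 82.50 mGal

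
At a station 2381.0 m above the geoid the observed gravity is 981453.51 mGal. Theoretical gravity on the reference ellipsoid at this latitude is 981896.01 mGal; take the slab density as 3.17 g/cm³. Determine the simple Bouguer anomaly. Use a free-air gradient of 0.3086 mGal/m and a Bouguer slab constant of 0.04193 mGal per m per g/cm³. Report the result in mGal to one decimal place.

Free-air correction = 0.3086 × 2381.0 = 734.78 mGal
Free-air anomaly = 981453.51 − 981896.01 + (734.78) = 292.28 mGal
Bouguer slab correction = 0.04193 × 3.17 × 2381.0 = 316.48 mGal
Simple Bouguer anomaly = 292.28 − (316.48) = -24.20 mGal

-24.2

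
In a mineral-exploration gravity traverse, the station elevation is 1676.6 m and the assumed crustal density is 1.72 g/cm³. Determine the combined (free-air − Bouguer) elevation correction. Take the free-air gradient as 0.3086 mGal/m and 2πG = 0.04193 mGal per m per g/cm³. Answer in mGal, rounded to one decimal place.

396.5

Combined gradient = 0.3086 − 0.04193 × 1.72 = 0.2364804 mGal/m
Combined elevation correction = 0.2364804 × 1676.6 = 396.5 mGal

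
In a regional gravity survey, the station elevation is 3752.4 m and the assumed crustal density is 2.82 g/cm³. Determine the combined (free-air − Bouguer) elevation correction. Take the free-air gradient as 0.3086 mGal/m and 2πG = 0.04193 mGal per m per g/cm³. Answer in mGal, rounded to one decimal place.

Combined gradient = 0.3086 − 0.04193 × 2.82 = 0.1903574 mGal/m
Combined elevation correction = 0.1903574 × 3752.4 = 714.3 mGal

714.3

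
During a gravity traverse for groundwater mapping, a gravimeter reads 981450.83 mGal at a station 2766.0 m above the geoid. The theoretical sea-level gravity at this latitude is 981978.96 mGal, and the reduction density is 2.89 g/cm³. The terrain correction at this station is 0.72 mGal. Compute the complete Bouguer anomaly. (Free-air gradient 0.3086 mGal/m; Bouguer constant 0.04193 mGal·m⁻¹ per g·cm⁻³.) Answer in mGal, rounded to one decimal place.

-9.0

Free-air correction = 0.3086 × 2766.0 = 853.59 mGal
Free-air anomaly = 981450.83 − 981978.96 + (853.59) = 325.46 mGal
Bouguer slab correction = 0.04193 × 2.89 × 2766.0 = 335.18 mGal
Simple Bouguer anomaly = 325.46 − (335.18) = -9.72 mGal
Complete Bouguer anomaly = -9.72 + 0.72 = -9.00 mGal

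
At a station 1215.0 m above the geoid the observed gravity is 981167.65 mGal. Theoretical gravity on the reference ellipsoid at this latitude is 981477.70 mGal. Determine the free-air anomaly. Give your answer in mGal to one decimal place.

Free-air correction = 0.3086 × 1215.0 = 374.95 mGal
Free-air anomaly = 981167.65 − 981477.70 + (374.95) = 64.90 mGal

64.9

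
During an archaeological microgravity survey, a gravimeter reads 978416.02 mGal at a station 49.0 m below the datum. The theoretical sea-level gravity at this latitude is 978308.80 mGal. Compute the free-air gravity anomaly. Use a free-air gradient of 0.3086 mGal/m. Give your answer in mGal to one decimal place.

92.1

Free-air correction = 0.3086 × -49.0 = -15.12 mGal
Free-air anomaly = 978416.02 − 978308.80 + (-15.12) = 92.10 mGal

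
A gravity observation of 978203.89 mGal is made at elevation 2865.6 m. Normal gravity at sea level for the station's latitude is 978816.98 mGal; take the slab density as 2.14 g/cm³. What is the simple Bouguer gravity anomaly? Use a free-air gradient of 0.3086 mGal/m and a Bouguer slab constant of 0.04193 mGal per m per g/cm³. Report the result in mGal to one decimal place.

Free-air correction = 0.3086 × 2865.6 = 884.32 mGal
Free-air anomaly = 978203.89 − 978816.98 + (884.32) = 271.23 mGal
Bouguer slab correction = 0.04193 × 2.14 × 2865.6 = 257.13 mGal
Simple Bouguer anomaly = 271.23 − (257.13) = 14.10 mGal

14.1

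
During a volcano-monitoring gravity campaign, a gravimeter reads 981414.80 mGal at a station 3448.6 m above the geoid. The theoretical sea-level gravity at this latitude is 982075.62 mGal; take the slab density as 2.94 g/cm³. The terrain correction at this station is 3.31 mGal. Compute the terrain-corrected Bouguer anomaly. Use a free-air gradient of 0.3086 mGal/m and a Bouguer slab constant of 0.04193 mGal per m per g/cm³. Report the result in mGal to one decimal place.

Free-air correction = 0.3086 × 3448.6 = 1064.24 mGal
Free-air anomaly = 981414.80 − 982075.62 + (1064.24) = 403.42 mGal
Bouguer slab correction = 0.04193 × 2.94 × 3448.6 = 425.12 mGal
Simple Bouguer anomaly = 403.42 − (425.12) = -21.70 mGal
Complete Bouguer anomaly = -21.70 + 3.31 = -18.39 mGal

-18.4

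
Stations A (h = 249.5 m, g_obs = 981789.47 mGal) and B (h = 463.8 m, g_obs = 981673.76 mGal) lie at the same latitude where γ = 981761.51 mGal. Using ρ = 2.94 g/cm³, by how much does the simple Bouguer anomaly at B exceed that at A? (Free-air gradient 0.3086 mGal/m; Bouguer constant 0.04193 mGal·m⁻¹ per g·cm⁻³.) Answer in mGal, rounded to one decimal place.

-76.0

Δg_SB(A) = 981789.47 − 981761.51 + 0.3086×249.5 − 0.04193×2.94×249.5 = 74.20 mGal
Δg_SB(B) = 981673.76 − 981761.51 + 0.3086×463.8 − 0.04193×2.94×463.8 = -1.80 mGal
Difference = -1.80 − (74.20) = -76.00 mGal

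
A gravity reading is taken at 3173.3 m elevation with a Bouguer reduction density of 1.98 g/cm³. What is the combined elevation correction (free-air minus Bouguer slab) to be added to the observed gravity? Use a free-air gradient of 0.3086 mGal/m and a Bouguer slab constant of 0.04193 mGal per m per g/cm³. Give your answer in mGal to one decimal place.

715.8

Combined gradient = 0.3086 − 0.04193 × 1.98 = 0.2255786 mGal/m
Combined elevation correction = 0.2255786 × 3173.3 = 715.8 mGal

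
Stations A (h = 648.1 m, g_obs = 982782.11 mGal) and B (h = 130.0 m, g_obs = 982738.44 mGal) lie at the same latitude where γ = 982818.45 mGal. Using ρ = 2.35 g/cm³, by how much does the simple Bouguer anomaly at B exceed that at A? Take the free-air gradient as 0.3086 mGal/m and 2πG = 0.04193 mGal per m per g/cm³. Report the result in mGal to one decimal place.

-152.5

Δg_SB(A) = 982782.11 − 982818.45 + 0.3086×648.1 − 0.04193×2.35×648.1 = 99.80 mGal
Δg_SB(B) = 982738.44 − 982818.45 + 0.3086×130.0 − 0.04193×2.35×130.0 = -52.70 mGal
Difference = -52.70 − (99.80) = -152.50 mGal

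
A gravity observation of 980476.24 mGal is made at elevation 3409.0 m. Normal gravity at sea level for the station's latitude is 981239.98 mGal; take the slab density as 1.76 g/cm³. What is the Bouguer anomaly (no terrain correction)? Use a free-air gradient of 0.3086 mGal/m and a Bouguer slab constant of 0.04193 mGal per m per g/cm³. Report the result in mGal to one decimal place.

36.7

Free-air correction = 0.3086 × 3409.0 = 1052.02 mGal
Free-air anomaly = 980476.24 − 981239.98 + (1052.02) = 288.28 mGal
Bouguer slab correction = 0.04193 × 1.76 × 3409.0 = 251.57 mGal
Simple Bouguer anomaly = 288.28 − (251.57) = 36.71 mGal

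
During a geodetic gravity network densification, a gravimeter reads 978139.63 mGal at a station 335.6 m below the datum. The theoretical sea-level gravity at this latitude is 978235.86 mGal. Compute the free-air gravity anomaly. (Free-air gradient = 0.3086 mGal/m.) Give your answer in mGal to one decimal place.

Free-air correction = 0.3086 × -335.6 = -103.57 mGal
Free-air anomaly = 978139.63 − 978235.86 + (-103.57) = -199.80 mGal

-199.8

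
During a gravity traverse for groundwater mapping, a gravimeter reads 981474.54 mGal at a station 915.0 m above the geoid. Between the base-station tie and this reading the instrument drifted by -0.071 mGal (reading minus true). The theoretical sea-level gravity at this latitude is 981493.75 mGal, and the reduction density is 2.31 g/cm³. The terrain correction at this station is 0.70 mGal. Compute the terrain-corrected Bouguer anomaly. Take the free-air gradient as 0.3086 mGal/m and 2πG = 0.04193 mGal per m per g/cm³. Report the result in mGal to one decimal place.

Drift-corrected reading = 981474.54 − (-0.071) = 981474.611 mGal
Free-air correction = 0.3086 × 915.0 = 282.37 mGal
Free-air anomaly = 981474.611 − 981493.75 + (282.37) = 263.231 mGal
Bouguer slab correction = 0.04193 × 2.31 × 915.0 = 88.63 mGal
Simple Bouguer anomaly = 263.231 − (88.63) = 174.601 mGal
Complete Bouguer anomaly = 174.601 + 0.70 = 175.301 mGal

175.3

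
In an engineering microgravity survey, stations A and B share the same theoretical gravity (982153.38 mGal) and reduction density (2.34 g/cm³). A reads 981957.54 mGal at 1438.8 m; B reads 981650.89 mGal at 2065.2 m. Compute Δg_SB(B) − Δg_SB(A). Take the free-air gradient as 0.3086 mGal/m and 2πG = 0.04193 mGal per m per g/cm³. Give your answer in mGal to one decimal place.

-174.8

Δg_SB(A) = 981957.54 − 982153.38 + 0.3086×1438.8 − 0.04193×2.34×1438.8 = 107.00 mGal
Δg_SB(B) = 981650.89 − 982153.38 + 0.3086×2065.2 − 0.04193×2.34×2065.2 = -67.80 mGal
Difference = -67.80 − (107.00) = -174.80 mGal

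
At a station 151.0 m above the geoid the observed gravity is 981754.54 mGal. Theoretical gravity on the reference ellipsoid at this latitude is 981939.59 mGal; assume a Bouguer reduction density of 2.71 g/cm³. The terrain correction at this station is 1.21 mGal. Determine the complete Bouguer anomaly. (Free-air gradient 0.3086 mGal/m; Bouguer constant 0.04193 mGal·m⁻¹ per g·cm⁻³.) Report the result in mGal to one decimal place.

-154.4

Free-air correction = 0.3086 × 151.0 = 46.60 mGal
Free-air anomaly = 981754.54 − 981939.59 + (46.60) = -138.45 mGal
Bouguer slab correction = 0.04193 × 2.71 × 151.0 = 17.16 mGal
Simple Bouguer anomaly = -138.45 − (17.16) = -155.61 mGal
Complete Bouguer anomaly = -155.61 + 1.21 = -154.40 mGal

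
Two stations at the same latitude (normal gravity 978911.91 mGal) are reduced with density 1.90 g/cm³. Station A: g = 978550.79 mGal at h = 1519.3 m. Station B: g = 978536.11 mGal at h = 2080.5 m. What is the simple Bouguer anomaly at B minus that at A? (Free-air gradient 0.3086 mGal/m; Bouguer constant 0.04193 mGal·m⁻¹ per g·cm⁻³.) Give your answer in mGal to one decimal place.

Δg_SB(A) = 978550.79 − 978911.91 + 0.3086×1519.3 − 0.04193×1.90×1519.3 = -13.30 mGal
Δg_SB(B) = 978536.11 − 978911.91 + 0.3086×2080.5 − 0.04193×1.90×2080.5 = 100.50 mGal
Difference = 100.50 − (-13.30) = 113.80 mGal

113.8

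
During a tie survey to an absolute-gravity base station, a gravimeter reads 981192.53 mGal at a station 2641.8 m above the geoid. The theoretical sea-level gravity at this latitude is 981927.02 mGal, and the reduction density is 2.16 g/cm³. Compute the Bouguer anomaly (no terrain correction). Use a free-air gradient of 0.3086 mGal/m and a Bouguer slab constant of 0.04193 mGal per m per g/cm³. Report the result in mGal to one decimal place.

Free-air correction = 0.3086 × 2641.8 = 815.26 mGal
Free-air anomaly = 981192.53 − 981927.02 + (815.26) = 80.77 mGal
Bouguer slab correction = 0.04193 × 2.16 × 2641.8 = 239.26 mGal
Simple Bouguer anomaly = 80.77 − (239.26) = -158.49 mGal

-158.5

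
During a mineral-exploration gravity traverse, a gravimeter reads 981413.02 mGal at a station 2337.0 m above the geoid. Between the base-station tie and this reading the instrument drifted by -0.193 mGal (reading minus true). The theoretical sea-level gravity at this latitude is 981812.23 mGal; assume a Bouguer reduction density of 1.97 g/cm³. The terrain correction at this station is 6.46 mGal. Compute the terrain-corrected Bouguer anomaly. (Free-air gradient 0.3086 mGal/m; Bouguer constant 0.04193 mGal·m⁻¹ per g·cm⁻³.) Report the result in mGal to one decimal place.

135.6

Drift-corrected reading = 981413.02 − (-0.193) = 981413.213 mGal
Free-air correction = 0.3086 × 2337.0 = 721.20 mGal
Free-air anomaly = 981413.213 − 981812.23 + (721.20) = 322.183 mGal
Bouguer slab correction = 0.04193 × 1.97 × 2337.0 = 193.04 mGal
Simple Bouguer anomaly = 322.183 − (193.04) = 129.143 mGal
Complete Bouguer anomaly = 129.143 + 6.46 = 135.603 mGal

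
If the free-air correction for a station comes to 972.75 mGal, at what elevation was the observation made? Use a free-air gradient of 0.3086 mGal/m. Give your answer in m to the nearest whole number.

h = 972.75 / 0.3086 = 3152.14 m

3152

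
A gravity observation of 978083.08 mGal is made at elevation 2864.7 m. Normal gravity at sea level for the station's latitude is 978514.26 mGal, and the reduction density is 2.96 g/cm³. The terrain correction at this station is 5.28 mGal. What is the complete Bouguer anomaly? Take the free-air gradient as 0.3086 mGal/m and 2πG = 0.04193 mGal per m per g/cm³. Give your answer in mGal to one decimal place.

Free-air correction = 0.3086 × 2864.7 = 884.05 mGal
Free-air anomaly = 978083.08 − 978514.26 + (884.05) = 452.87 mGal
Bouguer slab correction = 0.04193 × 2.96 × 2864.7 = 355.55 mGal
Simple Bouguer anomaly = 452.87 − (355.55) = 97.32 mGal
Complete Bouguer anomaly = 97.32 + 5.28 = 102.60 mGal

102.6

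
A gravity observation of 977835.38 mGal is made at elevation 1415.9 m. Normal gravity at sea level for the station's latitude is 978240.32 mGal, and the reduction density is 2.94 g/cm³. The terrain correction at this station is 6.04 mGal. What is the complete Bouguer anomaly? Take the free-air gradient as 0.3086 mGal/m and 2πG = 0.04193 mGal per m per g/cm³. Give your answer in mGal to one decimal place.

Free-air correction = 0.3086 × 1415.9 = 436.95 mGal
Free-air anomaly = 977835.38 − 978240.32 + (436.95) = 32.01 mGal
Bouguer slab correction = 0.04193 × 2.94 × 1415.9 = 174.54 mGal
Simple Bouguer anomaly = 32.01 − (174.54) = -142.53 mGal
Complete Bouguer anomaly = -142.53 + 6.04 = -136.49 mGal

-136.5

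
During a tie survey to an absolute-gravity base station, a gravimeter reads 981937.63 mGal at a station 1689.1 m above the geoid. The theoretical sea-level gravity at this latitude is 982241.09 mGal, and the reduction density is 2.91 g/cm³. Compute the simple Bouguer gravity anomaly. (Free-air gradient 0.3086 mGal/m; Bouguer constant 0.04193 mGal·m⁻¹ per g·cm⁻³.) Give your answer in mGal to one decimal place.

Free-air correction = 0.3086 × 1689.1 = 521.26 mGal
Free-air anomaly = 981937.63 − 982241.09 + (521.26) = 217.80 mGal
Bouguer slab correction = 0.04193 × 2.91 × 1689.1 = 206.10 mGal
Simple Bouguer anomaly = 217.80 − (206.10) = 11.70 mGal

11.7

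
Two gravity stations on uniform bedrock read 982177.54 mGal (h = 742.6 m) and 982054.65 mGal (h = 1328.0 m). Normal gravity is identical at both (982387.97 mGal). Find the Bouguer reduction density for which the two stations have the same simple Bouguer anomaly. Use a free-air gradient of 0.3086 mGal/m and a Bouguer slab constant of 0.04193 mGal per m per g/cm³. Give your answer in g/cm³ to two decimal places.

Δg_obs = 982054.65 − 982177.54 = -122.89 mGal over Δh = 1328.0 − 742.6 = 585.4 m
Equal Bouguer anomalies ⇒ Δg_obs + (0.3086 − 0.04193ρ)·Δh = 0
0.3086 − 0.04193ρ = −Δg_obs/Δh = 0.20992
ρ = (0.3086 − 0.20992) / 0.04193 = 2.35 g/cm³

2.35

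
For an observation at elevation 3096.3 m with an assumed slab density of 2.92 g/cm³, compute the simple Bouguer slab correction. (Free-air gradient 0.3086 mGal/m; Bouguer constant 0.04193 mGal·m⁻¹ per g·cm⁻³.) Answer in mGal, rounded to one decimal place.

379.1

Bouguer slab correction = 0.04193 × 2.92 × 3096.3 = 379.1 mGal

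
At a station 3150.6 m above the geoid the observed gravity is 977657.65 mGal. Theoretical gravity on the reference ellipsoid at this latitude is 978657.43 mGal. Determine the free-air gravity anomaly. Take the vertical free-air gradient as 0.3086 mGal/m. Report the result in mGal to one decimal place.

Free-air correction = 0.3086 × 3150.6 = 972.28 mGal
Free-air anomaly = 977657.65 − 978657.43 + (972.28) = -27.50 mGal

-27.5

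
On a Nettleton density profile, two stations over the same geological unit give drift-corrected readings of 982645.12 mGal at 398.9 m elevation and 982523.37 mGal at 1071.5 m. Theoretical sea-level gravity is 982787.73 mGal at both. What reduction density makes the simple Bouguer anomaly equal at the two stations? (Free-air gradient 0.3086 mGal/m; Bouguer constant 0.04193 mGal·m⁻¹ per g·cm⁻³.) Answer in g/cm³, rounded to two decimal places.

3.04

Δg_obs = 982523.37 − 982645.12 = -121.75 mGal over Δh = 1071.5 − 398.9 = 672.6 m
Equal Bouguer anomalies ⇒ Δg_obs + (0.3086 − 0.04193ρ)·Δh = 0
0.3086 − 0.04193ρ = −Δg_obs/Δh = 0.18101
ρ = (0.3086 − 0.18101) / 0.04193 = 3.04 g/cm³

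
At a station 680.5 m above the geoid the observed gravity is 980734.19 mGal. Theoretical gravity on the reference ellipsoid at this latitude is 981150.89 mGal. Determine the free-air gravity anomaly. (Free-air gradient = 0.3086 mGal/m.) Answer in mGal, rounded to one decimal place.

Free-air correction = 0.3086 × 680.5 = 210.00 mGal
Free-air anomaly = 980734.19 − 981150.89 + (210.00) = -206.70 mGal

-206.7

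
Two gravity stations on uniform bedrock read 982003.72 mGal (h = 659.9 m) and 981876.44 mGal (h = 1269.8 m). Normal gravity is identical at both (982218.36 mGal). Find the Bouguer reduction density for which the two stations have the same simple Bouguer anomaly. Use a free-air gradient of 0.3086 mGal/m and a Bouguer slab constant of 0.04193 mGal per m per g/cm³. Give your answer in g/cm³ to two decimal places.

Δg_obs = 981876.44 − 982003.72 = -127.28 mGal over Δh = 1269.8 − 659.9 = 609.9 m
Equal Bouguer anomalies ⇒ Δg_obs + (0.3086 − 0.04193ρ)·Δh = 0
0.3086 − 0.04193ρ = −Δg_obs/Δh = 0.20869
ρ = (0.3086 − 0.20869) / 0.04193 = 2.38 g/cm³

2.38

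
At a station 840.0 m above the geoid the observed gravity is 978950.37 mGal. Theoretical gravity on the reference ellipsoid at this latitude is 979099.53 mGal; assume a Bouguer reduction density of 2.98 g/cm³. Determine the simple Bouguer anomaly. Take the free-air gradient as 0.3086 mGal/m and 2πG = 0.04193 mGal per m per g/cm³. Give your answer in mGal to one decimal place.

Free-air correction = 0.3086 × 840.0 = 259.22 mGal
Free-air anomaly = 978950.37 − 979099.53 + (259.22) = 110.06 mGal
Bouguer slab correction = 0.04193 × 2.98 × 840.0 = 104.96 mGal
Simple Bouguer anomaly = 110.06 − (104.96) = 5.10 mGal

5.1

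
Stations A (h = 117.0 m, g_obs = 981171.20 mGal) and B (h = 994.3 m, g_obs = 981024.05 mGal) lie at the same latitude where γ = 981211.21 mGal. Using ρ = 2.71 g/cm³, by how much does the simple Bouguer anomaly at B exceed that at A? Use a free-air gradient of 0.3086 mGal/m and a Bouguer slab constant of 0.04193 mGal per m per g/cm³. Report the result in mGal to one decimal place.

23.9

Δg_SB(A) = 981171.20 − 981211.21 + 0.3086×117.0 − 0.04193×2.71×117.0 = -17.20 mGal
Δg_SB(B) = 981024.05 − 981211.21 + 0.3086×994.3 − 0.04193×2.71×994.3 = 6.70 mGal
Difference = 6.70 − (-17.20) = 23.90 mGal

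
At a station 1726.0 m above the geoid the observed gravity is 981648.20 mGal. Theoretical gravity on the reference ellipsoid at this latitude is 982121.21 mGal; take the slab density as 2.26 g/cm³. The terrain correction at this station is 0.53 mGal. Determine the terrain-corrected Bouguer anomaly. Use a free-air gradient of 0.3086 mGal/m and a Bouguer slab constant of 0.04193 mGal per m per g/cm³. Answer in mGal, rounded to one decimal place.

-103.4

Free-air correction = 0.3086 × 1726.0 = 532.64 mGal
Free-air anomaly = 981648.20 − 982121.21 + (532.64) = 59.63 mGal
Bouguer slab correction = 0.04193 × 2.26 × 1726.0 = 163.56 mGal
Simple Bouguer anomaly = 59.63 − (163.56) = -103.93 mGal
Complete Bouguer anomaly = -103.93 + 0.53 = -103.40 mGal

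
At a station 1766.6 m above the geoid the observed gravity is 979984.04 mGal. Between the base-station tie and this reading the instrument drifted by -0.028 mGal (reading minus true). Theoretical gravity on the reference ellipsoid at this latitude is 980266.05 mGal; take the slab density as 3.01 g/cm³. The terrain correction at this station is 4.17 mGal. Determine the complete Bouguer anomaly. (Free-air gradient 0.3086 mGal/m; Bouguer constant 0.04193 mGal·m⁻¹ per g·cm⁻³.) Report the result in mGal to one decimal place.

44.4

Drift-corrected reading = 979984.04 − (-0.028) = 979984.068 mGal
Free-air correction = 0.3086 × 1766.6 = 545.17 mGal
Free-air anomaly = 979984.068 − 980266.05 + (545.17) = 263.188 mGal
Bouguer slab correction = 0.04193 × 3.01 × 1766.6 = 222.96 mGal
Simple Bouguer anomaly = 263.188 − (222.96) = 40.228 mGal
Complete Bouguer anomaly = 40.228 + 4.17 = 44.398 mGal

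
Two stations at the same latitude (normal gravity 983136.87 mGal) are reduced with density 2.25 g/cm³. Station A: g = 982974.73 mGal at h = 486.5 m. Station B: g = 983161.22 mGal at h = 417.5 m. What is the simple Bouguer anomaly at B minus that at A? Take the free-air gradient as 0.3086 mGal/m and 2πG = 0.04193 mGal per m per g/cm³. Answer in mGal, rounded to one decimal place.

Δg_SB(A) = 982974.73 − 983136.87 + 0.3086×486.5 − 0.04193×2.25×486.5 = -57.90 mGal
Δg_SB(B) = 983161.22 − 983136.87 + 0.3086×417.5 − 0.04193×2.25×417.5 = 113.80 mGal
Difference = 113.80 − (-57.90) = 171.70 mGal

171.7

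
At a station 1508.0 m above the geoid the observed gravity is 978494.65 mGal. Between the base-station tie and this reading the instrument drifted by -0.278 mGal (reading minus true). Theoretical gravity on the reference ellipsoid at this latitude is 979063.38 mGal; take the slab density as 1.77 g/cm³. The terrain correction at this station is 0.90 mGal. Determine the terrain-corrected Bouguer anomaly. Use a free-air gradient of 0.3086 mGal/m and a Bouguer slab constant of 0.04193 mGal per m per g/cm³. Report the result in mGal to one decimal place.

-214.1

Drift-corrected reading = 978494.65 − (-0.278) = 978494.928 mGal
Free-air correction = 0.3086 × 1508.0 = 465.37 mGal
Free-air anomaly = 978494.928 − 979063.38 + (465.37) = -103.082 mGal
Bouguer slab correction = 0.04193 × 1.77 × 1508.0 = 111.92 mGal
Simple Bouguer anomaly = -103.082 − (111.92) = -215.002 mGal
Complete Bouguer anomaly = -215.002 + 0.90 = -214.102 mGal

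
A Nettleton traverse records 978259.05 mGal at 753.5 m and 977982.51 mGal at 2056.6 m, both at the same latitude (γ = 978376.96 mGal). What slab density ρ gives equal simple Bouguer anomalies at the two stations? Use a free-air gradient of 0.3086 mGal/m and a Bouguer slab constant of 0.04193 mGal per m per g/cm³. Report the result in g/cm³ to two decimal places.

Δg_obs = 977982.51 − 978259.05 = -276.54 mGal over Δh = 2056.6 − 753.5 = 1303.1 m
Equal Bouguer anomalies ⇒ Δg_obs + (0.3086 − 0.04193ρ)·Δh = 0
0.3086 − 0.04193ρ = −Δg_obs/Δh = 0.21222
ρ = (0.3086 − 0.21222) / 0.04193 = 2.30 g/cm³

2.30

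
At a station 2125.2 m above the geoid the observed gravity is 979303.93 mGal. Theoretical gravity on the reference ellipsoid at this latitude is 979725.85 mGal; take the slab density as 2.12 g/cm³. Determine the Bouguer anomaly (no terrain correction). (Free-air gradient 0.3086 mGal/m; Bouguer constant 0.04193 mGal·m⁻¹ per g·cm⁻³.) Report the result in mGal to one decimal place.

45.0

Free-air correction = 0.3086 × 2125.2 = 655.84 mGal
Free-air anomaly = 979303.93 − 979725.85 + (655.84) = 233.92 mGal
Bouguer slab correction = 0.04193 × 2.12 × 2125.2 = 188.91 mGal
Simple Bouguer anomaly = 233.92 − (188.91) = 45.01 mGal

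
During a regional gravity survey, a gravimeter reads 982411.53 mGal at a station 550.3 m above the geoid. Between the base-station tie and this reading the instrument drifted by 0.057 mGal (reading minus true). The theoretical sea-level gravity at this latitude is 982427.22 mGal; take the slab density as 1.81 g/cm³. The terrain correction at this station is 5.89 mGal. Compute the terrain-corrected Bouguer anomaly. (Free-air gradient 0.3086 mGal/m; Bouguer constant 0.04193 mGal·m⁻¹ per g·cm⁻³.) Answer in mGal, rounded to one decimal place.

118.2

Drift-corrected reading = 982411.53 − (0.057) = 982411.473 mGal
Free-air correction = 0.3086 × 550.3 = 169.82 mGal
Free-air anomaly = 982411.473 − 982427.22 + (169.82) = 154.073 mGal
Bouguer slab correction = 0.04193 × 1.81 × 550.3 = 41.76 mGal
Simple Bouguer anomaly = 154.073 − (41.76) = 112.313 mGal
Complete Bouguer anomaly = 112.313 + 5.89 = 118.203 mGal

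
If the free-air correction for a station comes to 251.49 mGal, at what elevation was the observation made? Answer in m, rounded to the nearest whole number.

h = 251.49 / 0.3086 = 814.94 m

815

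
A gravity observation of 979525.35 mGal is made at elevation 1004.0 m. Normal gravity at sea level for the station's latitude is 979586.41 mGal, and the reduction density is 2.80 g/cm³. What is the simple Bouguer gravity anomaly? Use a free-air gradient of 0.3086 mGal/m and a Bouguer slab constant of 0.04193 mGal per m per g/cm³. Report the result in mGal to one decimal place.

Free-air correction = 0.3086 × 1004.0 = 309.83 mGal
Free-air anomaly = 979525.35 − 979586.41 + (309.83) = 248.77 mGal
Bouguer slab correction = 0.04193 × 2.80 × 1004.0 = 117.87 mGal
Simple Bouguer anomaly = 248.77 − (117.87) = 130.90 mGal

130.9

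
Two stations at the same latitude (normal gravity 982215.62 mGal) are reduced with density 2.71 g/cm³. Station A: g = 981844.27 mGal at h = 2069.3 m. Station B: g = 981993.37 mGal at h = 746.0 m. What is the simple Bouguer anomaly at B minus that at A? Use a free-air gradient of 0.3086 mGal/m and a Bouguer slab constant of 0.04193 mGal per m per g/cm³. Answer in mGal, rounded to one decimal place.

Δg_SB(A) = 981844.27 − 982215.62 + 0.3086×2069.3 − 0.04193×2.71×2069.3 = 32.10 mGal
Δg_SB(B) = 981993.37 − 982215.62 + 0.3086×746.0 − 0.04193×2.71×746.0 = -76.80 mGal
Difference = -76.80 − (32.10) = -108.90 mGal

-108.9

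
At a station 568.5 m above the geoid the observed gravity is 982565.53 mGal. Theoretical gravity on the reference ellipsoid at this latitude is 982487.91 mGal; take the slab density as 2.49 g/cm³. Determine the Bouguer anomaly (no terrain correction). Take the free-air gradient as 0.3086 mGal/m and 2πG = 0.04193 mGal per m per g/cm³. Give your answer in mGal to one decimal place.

193.7

Free-air correction = 0.3086 × 568.5 = 175.44 mGal
Free-air anomaly = 982565.53 − 982487.91 + (175.44) = 253.06 mGal
Bouguer slab correction = 0.04193 × 2.49 × 568.5 = 59.35 mGal
Simple Bouguer anomaly = 253.06 − (59.35) = 193.71 mGal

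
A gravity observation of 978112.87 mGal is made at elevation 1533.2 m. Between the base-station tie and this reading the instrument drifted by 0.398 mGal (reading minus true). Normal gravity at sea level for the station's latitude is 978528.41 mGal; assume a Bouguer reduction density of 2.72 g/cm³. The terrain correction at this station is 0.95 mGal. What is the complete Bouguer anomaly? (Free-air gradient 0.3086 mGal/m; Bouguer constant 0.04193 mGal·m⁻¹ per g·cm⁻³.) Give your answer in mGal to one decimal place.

-116.7

Drift-corrected reading = 978112.87 − (0.398) = 978112.472 mGal
Free-air correction = 0.3086 × 1533.2 = 473.15 mGal
Free-air anomaly = 978112.472 − 978528.41 + (473.15) = 57.212 mGal
Bouguer slab correction = 0.04193 × 2.72 × 1533.2 = 174.86 mGal
Simple Bouguer anomaly = 57.212 − (174.86) = -117.648 mGal
Complete Bouguer anomaly = -117.648 + 0.95 = -116.698 mGal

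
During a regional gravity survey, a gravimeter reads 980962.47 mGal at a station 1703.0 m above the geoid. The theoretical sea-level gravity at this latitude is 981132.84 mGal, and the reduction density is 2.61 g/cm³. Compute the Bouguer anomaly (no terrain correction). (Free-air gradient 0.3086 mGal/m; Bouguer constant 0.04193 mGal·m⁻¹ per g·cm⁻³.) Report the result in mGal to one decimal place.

168.8

Free-air correction = 0.3086 × 1703.0 = 525.55 mGal
Free-air anomaly = 980962.47 − 981132.84 + (525.55) = 355.18 mGal
Bouguer slab correction = 0.04193 × 2.61 × 1703.0 = 186.37 mGal
Simple Bouguer anomaly = 355.18 − (186.37) = 168.81 mGal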